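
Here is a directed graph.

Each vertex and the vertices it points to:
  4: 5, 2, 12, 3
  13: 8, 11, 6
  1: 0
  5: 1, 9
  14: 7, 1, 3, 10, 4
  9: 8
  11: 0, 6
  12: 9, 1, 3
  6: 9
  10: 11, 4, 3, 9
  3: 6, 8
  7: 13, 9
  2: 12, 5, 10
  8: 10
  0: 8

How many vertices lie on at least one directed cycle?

12

A vertex is on a directed cycle iff it belongs to a strongly connected component of size ≥ 2 (or has a self-loop).
The vertices on cycles are {0, 1, 2, 3, 4, 5, 6, 8, 9, 10, 11, 12} — 12 in total.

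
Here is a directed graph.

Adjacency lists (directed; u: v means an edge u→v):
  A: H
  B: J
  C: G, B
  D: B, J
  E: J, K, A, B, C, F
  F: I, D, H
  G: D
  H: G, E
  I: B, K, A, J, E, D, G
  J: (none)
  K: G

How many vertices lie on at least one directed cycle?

5

A vertex is on a directed cycle iff it belongs to a strongly connected component of size ≥ 2 (or has a self-loop).
The vertices on cycles are {A, E, F, H, I} — 5 in total.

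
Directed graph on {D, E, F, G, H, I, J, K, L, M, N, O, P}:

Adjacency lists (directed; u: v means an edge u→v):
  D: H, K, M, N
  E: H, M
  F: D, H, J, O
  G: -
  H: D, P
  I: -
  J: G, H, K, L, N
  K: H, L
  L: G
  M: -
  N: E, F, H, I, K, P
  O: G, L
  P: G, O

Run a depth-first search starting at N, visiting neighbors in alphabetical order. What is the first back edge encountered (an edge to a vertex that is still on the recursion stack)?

D->H

DFS from N (visiting neighbors in alphabetical order); mark gray on enter, black on exit:
N gray
  E gray
    H gray
      D gray
        D→H: H is gray → back edge
First back edge: D → H.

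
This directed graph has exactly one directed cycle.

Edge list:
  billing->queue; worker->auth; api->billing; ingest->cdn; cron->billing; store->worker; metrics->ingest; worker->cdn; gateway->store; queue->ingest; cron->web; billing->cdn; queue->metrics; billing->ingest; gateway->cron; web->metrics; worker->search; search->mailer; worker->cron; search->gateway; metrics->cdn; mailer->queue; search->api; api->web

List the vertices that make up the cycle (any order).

DFS with gray/black marking from search:
search gray
  api gray
    web gray
      metrics gray
        cdn gray
        cdn black
        ingest gray
          ingest→cdn: cdn black — skip
        ingest black
      metrics black
    web black
    billing gray
      billing→cdn: cdn black — skip
      billing→ingest: ingest black — skip
      queue gray
        queue→metrics: metrics black — skip
        queue→ingest: ingest black — skip
      queue black
    billing black
  api black
  mailer gray
    mailer→queue: queue black — skip
  mailer black
  gateway gray
    cron gray
      cron→billing: billing black — skip
      cron→web: web black — skip
    cron black
    store gray
      worker gray
        worker→cron: cron black — skip
        auth gray
        auth black
        worker→cdn: cdn black — skip
        worker→search: search is gray → back edge
Back edge closes the cycle search → gateway → store → worker → search; its vertices are {store, search, worker, gateway}.

store, search, worker, gateway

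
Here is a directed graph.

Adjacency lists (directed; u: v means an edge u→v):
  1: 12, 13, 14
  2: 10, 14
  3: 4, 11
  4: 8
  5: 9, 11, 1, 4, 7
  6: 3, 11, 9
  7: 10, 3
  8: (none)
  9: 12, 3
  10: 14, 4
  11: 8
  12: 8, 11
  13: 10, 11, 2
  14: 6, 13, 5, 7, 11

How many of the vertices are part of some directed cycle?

A vertex is on a directed cycle iff it belongs to a strongly connected component of size ≥ 2 (or has a self-loop).
The vertices on cycles are {1, 2, 5, 7, 10, 13, 14} — 7 in total.

7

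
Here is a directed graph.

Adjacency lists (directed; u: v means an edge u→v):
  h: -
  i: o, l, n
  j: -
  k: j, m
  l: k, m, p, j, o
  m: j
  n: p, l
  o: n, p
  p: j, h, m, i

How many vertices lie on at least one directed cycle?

5

A vertex is on a directed cycle iff it belongs to a strongly connected component of size ≥ 2 (or has a self-loop).
The vertices on cycles are {i, l, n, o, p} — 5 in total.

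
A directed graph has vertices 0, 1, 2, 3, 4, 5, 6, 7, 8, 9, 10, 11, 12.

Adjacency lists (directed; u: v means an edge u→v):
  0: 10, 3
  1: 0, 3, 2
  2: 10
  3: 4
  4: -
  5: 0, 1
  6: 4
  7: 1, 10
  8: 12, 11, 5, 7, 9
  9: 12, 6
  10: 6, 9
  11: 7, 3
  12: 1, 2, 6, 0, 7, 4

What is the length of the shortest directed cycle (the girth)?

4

For each vertex v, BFS finds the shortest path from v back to v.
The shortest such closed walk is 12 → 7 → 10 → 9 → 12, length 4.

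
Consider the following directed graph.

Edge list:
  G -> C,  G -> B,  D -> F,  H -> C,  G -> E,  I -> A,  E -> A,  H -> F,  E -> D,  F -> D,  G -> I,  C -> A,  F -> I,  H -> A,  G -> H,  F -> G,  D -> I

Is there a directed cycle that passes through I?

No

I lies on a cycle iff there is a path from I back to itself.
Exploring from I, it never reaches itself; equivalently, its strongly connected component is a singleton.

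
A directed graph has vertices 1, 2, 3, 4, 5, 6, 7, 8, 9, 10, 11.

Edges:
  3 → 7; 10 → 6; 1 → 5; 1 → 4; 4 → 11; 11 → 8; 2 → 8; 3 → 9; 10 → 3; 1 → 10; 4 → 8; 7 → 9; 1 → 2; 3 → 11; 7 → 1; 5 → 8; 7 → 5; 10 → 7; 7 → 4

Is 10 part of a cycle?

Yes

10 is on a cycle iff 10 can reach itself via ≥1 edge.
10 → 7 → 1 → 10 — yes.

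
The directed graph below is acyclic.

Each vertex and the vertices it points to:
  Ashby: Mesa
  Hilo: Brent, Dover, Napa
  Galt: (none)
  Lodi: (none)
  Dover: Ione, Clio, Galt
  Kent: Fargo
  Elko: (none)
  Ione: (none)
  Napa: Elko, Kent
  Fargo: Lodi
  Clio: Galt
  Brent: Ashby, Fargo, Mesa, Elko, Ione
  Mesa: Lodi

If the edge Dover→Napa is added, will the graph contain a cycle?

No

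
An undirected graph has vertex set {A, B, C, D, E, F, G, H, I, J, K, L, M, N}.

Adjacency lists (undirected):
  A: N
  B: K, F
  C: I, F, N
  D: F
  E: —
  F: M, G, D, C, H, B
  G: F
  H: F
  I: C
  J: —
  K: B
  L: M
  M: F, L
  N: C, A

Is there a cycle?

No

DFS, tracking each vertex's parent; an edge to a visited non-parent vertex closes a cycle.
Start from G:
visit G (parent –)
  visit F (parent G)
    visit M (parent F)
      M–F: parent, skip
      visit L (parent M)
        L–M: parent, skip
    F–G: parent, skip
    visit D (parent F)
      D–F: parent, skip
    visit C (parent F)
      visit I (parent C)
        I–C: parent, skip
      C–F: parent, skip
      visit N (parent C)
        N–C: parent, skip
        visit A (parent N)
          A–N: parent, skip
    visit H (parent F)
      H–F: parent, skip
    visit B (parent F)
      visit K (parent B)
        K–B: parent, skip
      B–F: parent, skip
visit E (parent –)
visit J (parent –)
No non-parent visited neighbor found — the graph is a forest.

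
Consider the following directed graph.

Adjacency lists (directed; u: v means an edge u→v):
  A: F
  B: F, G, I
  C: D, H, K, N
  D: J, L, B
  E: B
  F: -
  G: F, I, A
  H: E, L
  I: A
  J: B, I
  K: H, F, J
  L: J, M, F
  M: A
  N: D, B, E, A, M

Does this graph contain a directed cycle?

No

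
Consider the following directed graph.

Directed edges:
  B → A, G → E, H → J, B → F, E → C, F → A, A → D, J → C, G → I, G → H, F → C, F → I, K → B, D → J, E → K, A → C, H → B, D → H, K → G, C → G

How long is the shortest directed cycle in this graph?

3

For each vertex v, BFS finds the shortest path from v back to v.
The shortest such closed walk is G → E → K → G, length 3.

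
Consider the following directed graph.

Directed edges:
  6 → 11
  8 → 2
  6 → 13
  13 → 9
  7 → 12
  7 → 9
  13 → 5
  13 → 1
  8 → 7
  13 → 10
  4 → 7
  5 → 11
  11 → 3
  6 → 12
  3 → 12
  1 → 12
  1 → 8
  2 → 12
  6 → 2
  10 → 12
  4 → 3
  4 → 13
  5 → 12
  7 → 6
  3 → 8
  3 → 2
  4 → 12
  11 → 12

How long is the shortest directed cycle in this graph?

5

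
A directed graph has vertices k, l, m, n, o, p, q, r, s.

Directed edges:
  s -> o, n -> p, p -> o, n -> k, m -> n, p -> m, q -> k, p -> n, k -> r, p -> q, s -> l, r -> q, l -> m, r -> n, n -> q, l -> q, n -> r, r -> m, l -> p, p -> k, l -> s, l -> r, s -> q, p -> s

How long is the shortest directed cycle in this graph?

For each vertex v, BFS finds the shortest path from v back to v.
The shortest such closed walk is l → s → l, length 2.

2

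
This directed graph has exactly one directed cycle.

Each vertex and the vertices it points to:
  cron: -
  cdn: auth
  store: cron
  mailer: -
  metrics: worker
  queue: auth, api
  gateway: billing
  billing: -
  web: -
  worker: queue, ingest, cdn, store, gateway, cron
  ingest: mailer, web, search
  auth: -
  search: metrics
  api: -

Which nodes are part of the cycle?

DFS with gray/black marking from worker:
worker gray
  queue gray
    auth gray
    auth black
    api gray
    api black
  queue black
  ingest gray
    mailer gray
    mailer black
    web gray
    web black
    search gray
      metrics gray
        metrics→worker: worker is gray → back edge
Back edge closes the cycle worker → ingest → search → metrics → worker; its vertices are {ingest, search, worker, metrics}.

ingest, search, worker, metrics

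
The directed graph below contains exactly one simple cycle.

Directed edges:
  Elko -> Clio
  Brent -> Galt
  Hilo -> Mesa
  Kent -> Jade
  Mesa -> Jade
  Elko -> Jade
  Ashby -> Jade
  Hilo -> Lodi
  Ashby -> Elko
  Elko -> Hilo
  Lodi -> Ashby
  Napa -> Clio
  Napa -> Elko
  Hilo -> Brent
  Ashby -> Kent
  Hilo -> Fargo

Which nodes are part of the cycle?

Elko, Hilo, Lodi, Ashby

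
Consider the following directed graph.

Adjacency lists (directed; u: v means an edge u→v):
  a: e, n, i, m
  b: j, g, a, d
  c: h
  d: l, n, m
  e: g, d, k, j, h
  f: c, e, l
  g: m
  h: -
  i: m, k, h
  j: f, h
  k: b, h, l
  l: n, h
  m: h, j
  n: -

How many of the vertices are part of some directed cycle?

10

A vertex is on a directed cycle iff it belongs to a strongly connected component of size ≥ 2 (or has a self-loop).
The vertices on cycles are {a, b, d, e, f, g, i, j, k, m} — 10 in total.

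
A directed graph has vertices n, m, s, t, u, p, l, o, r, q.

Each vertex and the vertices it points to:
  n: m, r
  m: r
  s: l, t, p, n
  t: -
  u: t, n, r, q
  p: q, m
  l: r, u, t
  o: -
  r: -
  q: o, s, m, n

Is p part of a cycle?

Yes

p is on a cycle iff p can reach itself via ≥1 edge.
p → q → s → p — yes.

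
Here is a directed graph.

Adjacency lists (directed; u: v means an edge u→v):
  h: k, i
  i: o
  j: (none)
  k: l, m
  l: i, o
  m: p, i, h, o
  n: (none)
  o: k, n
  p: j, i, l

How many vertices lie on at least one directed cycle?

7

A vertex is on a directed cycle iff it belongs to a strongly connected component of size ≥ 2 (or has a self-loop).
The vertices on cycles are {h, i, k, l, m, o, p} — 7 in total.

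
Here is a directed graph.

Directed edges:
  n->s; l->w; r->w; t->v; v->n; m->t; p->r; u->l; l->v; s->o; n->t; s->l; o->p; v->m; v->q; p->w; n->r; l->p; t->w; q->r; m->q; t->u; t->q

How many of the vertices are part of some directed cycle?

A vertex is on a directed cycle iff it belongs to a strongly connected component of size ≥ 2 (or has a self-loop).
The vertices on cycles are {l, m, n, s, t, u, v} — 7 in total.

7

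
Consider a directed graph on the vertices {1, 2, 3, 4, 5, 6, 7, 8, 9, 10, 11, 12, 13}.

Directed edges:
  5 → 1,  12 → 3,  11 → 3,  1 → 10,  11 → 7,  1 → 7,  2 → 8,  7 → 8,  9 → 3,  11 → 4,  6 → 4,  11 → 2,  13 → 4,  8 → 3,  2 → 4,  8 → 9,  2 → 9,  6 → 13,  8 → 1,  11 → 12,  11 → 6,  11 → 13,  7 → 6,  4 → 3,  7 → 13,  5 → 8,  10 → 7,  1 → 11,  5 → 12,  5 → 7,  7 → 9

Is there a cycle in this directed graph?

DFS with white/gray/black marking, starting from 7:
7 gray
  6 gray
    4 gray
      3 gray
      3 black
    4 black
    13 gray
      13→4: 4 black — skip
    13 black
  6 black
  7→13: 13 black — skip
  8 gray
    8→3: 3 black — skip
    1 gray
      10 gray
        10→7: 7 is gray → back edge
Back edge found, so a cycle exists: 7 → 8 → 1 → 10 → 7.

Yes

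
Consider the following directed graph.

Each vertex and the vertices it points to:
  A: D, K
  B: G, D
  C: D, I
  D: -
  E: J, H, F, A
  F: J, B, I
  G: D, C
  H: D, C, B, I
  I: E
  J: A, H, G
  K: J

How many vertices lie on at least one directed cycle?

A vertex is on a directed cycle iff it belongs to a strongly connected component of size ≥ 2 (or has a self-loop).
The vertices on cycles are {A, B, C, E, F, G, H, I, J, K} — 10 in total.

10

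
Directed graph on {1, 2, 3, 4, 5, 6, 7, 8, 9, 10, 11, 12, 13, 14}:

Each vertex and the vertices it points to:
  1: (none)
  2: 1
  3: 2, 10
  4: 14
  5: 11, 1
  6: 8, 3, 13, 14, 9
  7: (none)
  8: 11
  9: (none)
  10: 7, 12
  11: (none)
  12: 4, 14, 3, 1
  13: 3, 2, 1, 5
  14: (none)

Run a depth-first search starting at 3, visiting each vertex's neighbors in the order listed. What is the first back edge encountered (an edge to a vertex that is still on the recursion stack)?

DFS from 3 (visiting each vertex's neighbors in the order listed); mark gray on enter, black on exit:
3 gray
  2 gray
    1 gray
    1 black
  2 black
  10 gray
    7 gray
    7 black
    12 gray
      4 gray
        14 gray
        14 black
      4 black
      12→14: 14 black — skip
      12→3: 3 is gray → back edge
First back edge: 12 → 3.

12->3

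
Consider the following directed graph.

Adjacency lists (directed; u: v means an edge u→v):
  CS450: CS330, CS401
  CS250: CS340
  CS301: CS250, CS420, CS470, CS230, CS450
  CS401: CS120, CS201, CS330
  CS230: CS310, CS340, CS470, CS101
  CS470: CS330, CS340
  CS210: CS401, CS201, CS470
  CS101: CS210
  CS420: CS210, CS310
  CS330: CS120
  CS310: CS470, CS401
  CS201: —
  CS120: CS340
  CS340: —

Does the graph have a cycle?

No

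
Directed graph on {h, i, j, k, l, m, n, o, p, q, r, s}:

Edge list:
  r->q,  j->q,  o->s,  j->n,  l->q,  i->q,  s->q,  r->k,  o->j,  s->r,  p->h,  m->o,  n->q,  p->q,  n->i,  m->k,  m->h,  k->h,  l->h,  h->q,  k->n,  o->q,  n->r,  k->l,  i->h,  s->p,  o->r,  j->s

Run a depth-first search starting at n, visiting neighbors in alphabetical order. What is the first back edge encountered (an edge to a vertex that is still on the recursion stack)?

DFS from n (visiting neighbors in alphabetical order); mark gray on enter, black on exit:
n gray
  i gray
    h gray
      q gray
      q black
    h black
    i→q: q black — skip
  i black
  n→q: q black — skip
  r gray
    k gray
      k→h: h black — skip
      l gray
        l→h: h black — skip
        l→q: q black — skip
      l black
      k→n: n is gray → back edge
First back edge: k → n.

k->n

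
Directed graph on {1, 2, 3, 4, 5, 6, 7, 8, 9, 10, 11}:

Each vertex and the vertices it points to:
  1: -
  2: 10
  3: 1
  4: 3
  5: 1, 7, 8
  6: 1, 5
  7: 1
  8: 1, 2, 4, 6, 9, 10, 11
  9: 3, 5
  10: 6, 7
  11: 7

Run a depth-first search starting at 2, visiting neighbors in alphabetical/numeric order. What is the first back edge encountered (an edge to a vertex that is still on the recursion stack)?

8->2

DFS from 2 (visiting neighbors in alphabetical/numeric order); mark gray on enter, black on exit:
2 gray
  10 gray
    6 gray
      1 gray
      1 black
      5 gray
        5→1: 1 black — skip
        7 gray
          7→1: 1 black — skip
        7 black
        8 gray
          8→1: 1 black — skip
          8→2: 2 is gray → back edge
First back edge: 8 → 2.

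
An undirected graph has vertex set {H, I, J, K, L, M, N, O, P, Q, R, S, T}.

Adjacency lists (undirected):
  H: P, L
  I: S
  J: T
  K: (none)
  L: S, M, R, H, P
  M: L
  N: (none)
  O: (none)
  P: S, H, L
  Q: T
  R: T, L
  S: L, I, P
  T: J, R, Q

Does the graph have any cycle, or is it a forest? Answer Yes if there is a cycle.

Yes

DFS, tracking each vertex's parent; an edge to a visited non-parent vertex closes a cycle.
Start from R:
visit R (parent –)
  visit T (parent R)
    visit J (parent T)
      J–T: parent, skip
    T–R: parent, skip
    visit Q (parent T)
      Q–T: parent, skip
  visit L (parent R)
    visit S (parent L)
      S–L: parent, skip
      visit I (parent S)
        I–S: parent, skip
      visit P (parent S)
        P–S: parent, skip
        visit H (parent P)
          H–P: parent, skip
          H–L: L visited and ≠ parent → cycle
Cycle: L – S – P – H – L.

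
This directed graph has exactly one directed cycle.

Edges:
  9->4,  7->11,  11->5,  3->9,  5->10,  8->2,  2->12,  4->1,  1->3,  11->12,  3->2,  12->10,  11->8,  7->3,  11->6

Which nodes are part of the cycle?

DFS with gray/black marking from 3:
3 gray
  2 gray
    12 gray
      10 gray
      10 black
    12 black
  2 black
  9 gray
    4 gray
      1 gray
        1→3: 3 is gray → back edge
Back edge closes the cycle 3 → 9 → 4 → 1 → 3; its vertices are {1, 3, 4, 9}.

1, 3, 4, 9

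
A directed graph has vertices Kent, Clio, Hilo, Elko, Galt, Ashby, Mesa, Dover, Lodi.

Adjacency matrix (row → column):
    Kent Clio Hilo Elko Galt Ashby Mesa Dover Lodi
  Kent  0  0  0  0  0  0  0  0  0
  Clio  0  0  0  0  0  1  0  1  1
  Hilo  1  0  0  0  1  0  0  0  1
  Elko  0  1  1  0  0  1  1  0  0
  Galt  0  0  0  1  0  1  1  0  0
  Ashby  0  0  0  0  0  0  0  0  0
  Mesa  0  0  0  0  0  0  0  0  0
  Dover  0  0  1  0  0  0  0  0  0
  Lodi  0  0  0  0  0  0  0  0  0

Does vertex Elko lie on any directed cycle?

Yes

Elko is on a cycle iff Elko can reach itself via ≥1 edge.
Elko → Hilo → Galt → Elko — yes.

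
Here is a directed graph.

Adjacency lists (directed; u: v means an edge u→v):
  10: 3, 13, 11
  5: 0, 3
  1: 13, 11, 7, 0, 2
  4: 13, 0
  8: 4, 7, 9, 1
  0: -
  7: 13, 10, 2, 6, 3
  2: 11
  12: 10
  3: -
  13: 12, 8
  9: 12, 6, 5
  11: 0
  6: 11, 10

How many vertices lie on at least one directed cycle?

A vertex is on a directed cycle iff it belongs to a strongly connected component of size ≥ 2 (or has a self-loop).
The vertices on cycles are {1, 4, 6, 7, 8, 9, 10, 12, 13} — 9 in total.

9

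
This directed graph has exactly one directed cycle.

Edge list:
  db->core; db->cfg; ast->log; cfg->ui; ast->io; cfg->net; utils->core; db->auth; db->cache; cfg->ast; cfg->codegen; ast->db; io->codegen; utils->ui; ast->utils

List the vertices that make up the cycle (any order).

db, ast, cfg

DFS with gray/black marking from ast:
ast gray
  io gray
    codegen gray
    codegen black
  io black
  db gray
    core gray
    core black
    auth gray
    auth black
    cache gray
    cache black
    cfg gray
      cfg→ast: ast is gray → back edge
Back edge closes the cycle ast → db → cfg → ast; its vertices are {db, ast, cfg}.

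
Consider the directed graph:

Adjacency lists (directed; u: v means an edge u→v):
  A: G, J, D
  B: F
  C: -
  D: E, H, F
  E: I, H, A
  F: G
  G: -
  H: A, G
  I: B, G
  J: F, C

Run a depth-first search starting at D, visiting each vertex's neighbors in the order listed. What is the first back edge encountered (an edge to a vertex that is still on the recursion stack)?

A→D

DFS from D (visiting each vertex's neighbors in the order listed); mark gray on enter, black on exit:
D gray
  E gray
    I gray
      B gray
        F gray
          G gray
          G black
        F black
      B black
      I→G: G black — skip
    I black
    H gray
      A gray
        A→G: G black — skip
        J gray
          J→F: F black — skip
          C gray
          C black
        J black
        A→D: D is gray → back edge
First back edge: A → D.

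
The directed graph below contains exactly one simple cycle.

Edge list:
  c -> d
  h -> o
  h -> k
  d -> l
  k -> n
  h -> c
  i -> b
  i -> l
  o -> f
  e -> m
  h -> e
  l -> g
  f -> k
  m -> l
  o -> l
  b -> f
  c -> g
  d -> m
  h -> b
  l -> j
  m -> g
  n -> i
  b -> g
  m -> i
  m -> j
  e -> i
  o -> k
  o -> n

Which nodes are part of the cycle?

b, f, i, k, n

DFS with gray/black marking from b:
b gray
  g gray
  g black
  f gray
    k gray
      n gray
        i gray
          i→b: b is gray → back edge
Back edge closes the cycle b → f → k → n → i → b; its vertices are {b, f, i, k, n}.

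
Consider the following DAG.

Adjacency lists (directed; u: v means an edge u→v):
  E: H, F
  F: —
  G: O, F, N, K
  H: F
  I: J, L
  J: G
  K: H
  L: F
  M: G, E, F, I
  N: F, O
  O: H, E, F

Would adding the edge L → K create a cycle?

No

Adding L→K creates a cycle iff K can already reach L.
Explore from K: no path reaches L. The graph stays acyclic.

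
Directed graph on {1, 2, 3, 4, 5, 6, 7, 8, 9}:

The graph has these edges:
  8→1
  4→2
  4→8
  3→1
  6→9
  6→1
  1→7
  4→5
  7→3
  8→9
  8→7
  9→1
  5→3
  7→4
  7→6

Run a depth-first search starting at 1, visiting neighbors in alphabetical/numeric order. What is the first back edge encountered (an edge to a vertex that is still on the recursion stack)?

DFS from 1 (visiting neighbors in alphabetical/numeric order); mark gray on enter, black on exit:
1 gray
  7 gray
    3 gray
      3→1: 1 is gray → back edge
First back edge: 3 → 1.

3→1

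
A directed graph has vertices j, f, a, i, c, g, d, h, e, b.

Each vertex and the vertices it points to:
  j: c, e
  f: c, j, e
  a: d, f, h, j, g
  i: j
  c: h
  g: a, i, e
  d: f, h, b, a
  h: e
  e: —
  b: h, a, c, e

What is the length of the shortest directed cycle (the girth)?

2

For each vertex v, BFS finds the shortest path from v back to v.
The shortest such closed walk is g → a → g, length 2.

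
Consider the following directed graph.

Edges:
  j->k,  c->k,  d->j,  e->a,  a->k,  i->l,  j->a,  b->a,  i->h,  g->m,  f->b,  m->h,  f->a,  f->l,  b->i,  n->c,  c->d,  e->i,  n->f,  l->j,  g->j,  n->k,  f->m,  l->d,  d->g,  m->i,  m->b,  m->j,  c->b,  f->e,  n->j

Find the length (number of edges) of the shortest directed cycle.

For each vertex v, BFS finds the shortest path from v back to v.
The shortest such closed walk is l → d → g → m → i → l, length 5.

5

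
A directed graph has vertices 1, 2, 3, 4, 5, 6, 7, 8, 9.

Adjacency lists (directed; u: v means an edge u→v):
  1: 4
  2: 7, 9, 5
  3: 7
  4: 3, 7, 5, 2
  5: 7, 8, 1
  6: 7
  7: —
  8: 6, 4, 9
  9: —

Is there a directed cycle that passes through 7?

No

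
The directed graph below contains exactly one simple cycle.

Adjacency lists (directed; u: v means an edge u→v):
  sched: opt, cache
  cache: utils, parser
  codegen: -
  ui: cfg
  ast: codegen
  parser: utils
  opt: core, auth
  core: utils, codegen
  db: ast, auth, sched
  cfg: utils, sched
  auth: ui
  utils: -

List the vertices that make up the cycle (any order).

DFS with gray/black marking from sched:
sched gray
  opt gray
    core gray
      utils gray
      utils black
      codegen gray
      codegen black
    core black
    auth gray
      ui gray
        cfg gray
          cfg→utils: utils black — skip
          cfg→sched: sched is gray → back edge
Back edge closes the cycle sched → opt → auth → ui → cfg → sched; its vertices are {ui, cfg, opt, auth, sched}.

ui, cfg, opt, auth, sched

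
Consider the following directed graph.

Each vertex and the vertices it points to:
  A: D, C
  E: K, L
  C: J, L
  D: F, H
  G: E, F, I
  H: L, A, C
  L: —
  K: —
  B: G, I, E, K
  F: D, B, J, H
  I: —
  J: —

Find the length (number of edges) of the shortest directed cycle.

2

For each vertex v, BFS finds the shortest path from v back to v.
The shortest such closed walk is F → D → F, length 2.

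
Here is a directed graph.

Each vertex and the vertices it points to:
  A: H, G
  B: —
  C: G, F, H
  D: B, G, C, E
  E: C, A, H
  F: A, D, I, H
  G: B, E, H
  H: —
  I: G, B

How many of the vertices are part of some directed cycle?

7

A vertex is on a directed cycle iff it belongs to a strongly connected component of size ≥ 2 (or has a self-loop).
The vertices on cycles are {A, C, D, E, F, G, I} — 7 in total.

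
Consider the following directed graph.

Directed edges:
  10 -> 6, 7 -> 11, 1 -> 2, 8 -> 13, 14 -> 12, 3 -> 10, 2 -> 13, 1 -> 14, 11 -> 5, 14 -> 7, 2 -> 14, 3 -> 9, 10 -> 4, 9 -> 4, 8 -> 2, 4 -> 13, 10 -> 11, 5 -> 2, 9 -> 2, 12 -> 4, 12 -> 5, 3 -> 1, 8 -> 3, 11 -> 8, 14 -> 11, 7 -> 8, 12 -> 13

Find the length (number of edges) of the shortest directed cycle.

4

For each vertex v, BFS finds the shortest path from v back to v.
The shortest such closed walk is 3 → 10 → 11 → 8 → 3, length 4.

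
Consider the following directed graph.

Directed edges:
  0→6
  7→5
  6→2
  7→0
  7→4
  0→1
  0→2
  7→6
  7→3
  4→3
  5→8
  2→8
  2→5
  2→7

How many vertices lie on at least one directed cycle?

4

A vertex is on a directed cycle iff it belongs to a strongly connected component of size ≥ 2 (or has a self-loop).
The vertices on cycles are {0, 2, 6, 7} — 4 in total.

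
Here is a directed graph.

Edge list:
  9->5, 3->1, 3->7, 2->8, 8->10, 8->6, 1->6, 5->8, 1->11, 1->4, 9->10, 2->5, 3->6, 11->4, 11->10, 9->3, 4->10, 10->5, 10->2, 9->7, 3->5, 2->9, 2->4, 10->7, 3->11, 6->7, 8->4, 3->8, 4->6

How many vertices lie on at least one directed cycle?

A vertex is on a directed cycle iff it belongs to a strongly connected component of size ≥ 2 (or has a self-loop).
The vertices on cycles are {1, 2, 3, 4, 5, 8, 9, 10, 11} — 9 in total.

9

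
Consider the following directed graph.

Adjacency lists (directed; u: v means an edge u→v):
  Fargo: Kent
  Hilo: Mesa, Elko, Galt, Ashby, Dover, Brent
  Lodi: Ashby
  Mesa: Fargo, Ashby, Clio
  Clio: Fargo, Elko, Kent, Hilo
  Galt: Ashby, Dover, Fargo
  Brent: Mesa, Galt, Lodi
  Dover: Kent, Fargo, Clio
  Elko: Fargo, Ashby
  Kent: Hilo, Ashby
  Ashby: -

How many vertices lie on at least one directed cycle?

A vertex is on a directed cycle iff it belongs to a strongly connected component of size ≥ 2 (or has a self-loop).
The vertices on cycles are {Clio, Elko, Galt, Hilo, Kent, Mesa, Brent, Dover, Fargo} — 9 in total.

9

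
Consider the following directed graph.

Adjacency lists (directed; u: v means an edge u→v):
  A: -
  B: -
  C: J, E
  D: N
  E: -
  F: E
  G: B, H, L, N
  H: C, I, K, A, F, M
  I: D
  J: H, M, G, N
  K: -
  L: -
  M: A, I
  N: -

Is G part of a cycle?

Yes

G is on a cycle iff G can reach itself via ≥1 edge.
G → H → C → J → G — yes.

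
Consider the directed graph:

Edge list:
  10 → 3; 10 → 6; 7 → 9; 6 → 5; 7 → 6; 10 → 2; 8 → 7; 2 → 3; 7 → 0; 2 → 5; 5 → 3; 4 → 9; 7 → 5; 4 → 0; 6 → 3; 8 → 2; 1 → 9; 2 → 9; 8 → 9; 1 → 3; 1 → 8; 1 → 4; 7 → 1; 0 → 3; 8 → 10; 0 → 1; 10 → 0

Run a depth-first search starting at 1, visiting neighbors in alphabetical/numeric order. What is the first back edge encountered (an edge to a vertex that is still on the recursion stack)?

DFS from 1 (visiting neighbors in alphabetical/numeric order); mark gray on enter, black on exit:
1 gray
  3 gray
  3 black
  4 gray
    0 gray
      0→1: 1 is gray → back edge
First back edge: 0 → 1.

0->1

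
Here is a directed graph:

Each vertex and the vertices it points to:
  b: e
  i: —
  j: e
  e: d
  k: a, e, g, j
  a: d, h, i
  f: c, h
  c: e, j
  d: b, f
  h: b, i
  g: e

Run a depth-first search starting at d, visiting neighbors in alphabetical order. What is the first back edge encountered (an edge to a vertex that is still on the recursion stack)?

DFS from d (visiting neighbors in alphabetical order); mark gray on enter, black on exit:
d gray
  b gray
    e gray
      e→d: d is gray → back edge
First back edge: e → d.

e->d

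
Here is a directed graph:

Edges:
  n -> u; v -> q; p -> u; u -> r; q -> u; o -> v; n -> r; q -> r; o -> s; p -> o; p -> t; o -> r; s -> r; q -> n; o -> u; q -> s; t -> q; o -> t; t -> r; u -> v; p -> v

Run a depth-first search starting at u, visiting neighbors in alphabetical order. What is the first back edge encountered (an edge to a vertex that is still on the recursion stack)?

n->u

DFS from u (visiting neighbors in alphabetical order); mark gray on enter, black on exit:
u gray
  r gray
  r black
  v gray
    q gray
      n gray
        n→r: r black — skip
        n→u: u is gray → back edge
First back edge: n → u.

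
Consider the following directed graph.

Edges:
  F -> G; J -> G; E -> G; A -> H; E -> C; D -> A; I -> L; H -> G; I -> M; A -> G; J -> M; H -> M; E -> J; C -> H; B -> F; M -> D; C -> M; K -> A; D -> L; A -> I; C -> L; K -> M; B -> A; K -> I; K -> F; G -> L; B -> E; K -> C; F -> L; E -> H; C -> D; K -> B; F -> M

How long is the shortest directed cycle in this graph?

4

For each vertex v, BFS finds the shortest path from v back to v.
The shortest such closed walk is I → M → D → A → I, length 4.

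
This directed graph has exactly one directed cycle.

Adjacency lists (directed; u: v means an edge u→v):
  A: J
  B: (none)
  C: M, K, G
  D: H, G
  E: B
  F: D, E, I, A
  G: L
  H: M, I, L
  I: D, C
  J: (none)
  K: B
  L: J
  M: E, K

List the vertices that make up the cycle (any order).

D, H, I

DFS with gray/black marking from D:
D gray
  H gray
    M gray
      E gray
        B gray
        B black
      E black
      K gray
        K→B: B black — skip
      K black
    M black
    I gray
      I→D: D is gray → back edge
Back edge closes the cycle D → H → I → D; its vertices are {D, H, I}.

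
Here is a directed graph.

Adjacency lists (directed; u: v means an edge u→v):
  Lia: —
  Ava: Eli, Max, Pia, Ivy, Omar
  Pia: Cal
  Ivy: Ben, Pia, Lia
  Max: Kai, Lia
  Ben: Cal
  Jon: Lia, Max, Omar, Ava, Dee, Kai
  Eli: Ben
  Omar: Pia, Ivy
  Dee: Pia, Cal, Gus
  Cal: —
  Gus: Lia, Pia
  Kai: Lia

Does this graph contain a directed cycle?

No

DFS with white/gray/black marking, starting from Ivy:
Ivy gray
  Ben gray
    Cal gray
    Cal black
  Ben black
  Pia gray
    Pia→Cal: Cal black — skip
  Pia black
  Lia gray
  Lia black
Ivy black
Ava gray
  Eli gray
    Eli→Ben: Ben black — skip
  Eli black
  Max gray
    Kai gray
      Kai→Lia: Lia black — skip
    Kai black
    Max→Lia: Lia black — skip
  Max black
  Ava→Pia: Pia black — skip
  Ava→Ivy: Ivy black — skip
  Omar gray
    Omar→Pia: Pia black — skip
    Omar→Ivy: Ivy black — skip
  Omar black
Ava black
Jon gray
  Jon→Lia: Lia black — skip
  Jon→Max: Max black — skip
  Jon→Omar: Omar black — skip
  Jon→Ava: Ava black — skip
  Dee gray
    Dee→Pia: Pia black — skip
    Dee→Cal: Cal black — skip
    Gus gray
      Gus→Lia: Lia black — skip
      Gus→Pia: Pia black — skip
    Gus black
  Dee black
  Jon→Kai: Kai black — skip
Jon black
Every edge goes to a white or black vertex — no back edge, so the graph is acyclic.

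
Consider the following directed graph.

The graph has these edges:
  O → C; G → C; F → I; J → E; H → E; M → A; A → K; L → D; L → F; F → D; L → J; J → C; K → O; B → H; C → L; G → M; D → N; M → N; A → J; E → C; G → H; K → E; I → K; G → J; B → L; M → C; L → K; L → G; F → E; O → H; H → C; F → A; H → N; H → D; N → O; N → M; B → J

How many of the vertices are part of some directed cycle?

14

A vertex is on a directed cycle iff it belongs to a strongly connected component of size ≥ 2 (or has a self-loop).
The vertices on cycles are {A, C, D, E, F, G, H, I, J, K, L, M, N, O} — 14 in total.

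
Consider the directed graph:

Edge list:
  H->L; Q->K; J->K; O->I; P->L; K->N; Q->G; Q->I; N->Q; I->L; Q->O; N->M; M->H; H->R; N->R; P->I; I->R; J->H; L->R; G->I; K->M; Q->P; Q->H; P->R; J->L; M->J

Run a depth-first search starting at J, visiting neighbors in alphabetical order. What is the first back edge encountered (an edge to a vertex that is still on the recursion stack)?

M->J

DFS from J (visiting neighbors in alphabetical order); mark gray on enter, black on exit:
J gray
  H gray
    L gray
      R gray
      R black
    L black
    H→R: R black — skip
  H black
  K gray
    M gray
      M→H: H black — skip
      M→J: J is gray → back edge
First back edge: M → J.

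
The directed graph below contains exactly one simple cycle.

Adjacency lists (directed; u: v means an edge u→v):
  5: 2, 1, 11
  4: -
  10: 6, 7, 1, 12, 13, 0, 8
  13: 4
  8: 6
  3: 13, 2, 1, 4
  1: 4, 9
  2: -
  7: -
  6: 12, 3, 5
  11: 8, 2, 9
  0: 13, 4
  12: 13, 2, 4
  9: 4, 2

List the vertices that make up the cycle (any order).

DFS with gray/black marking from 8:
8 gray
  6 gray
    12 gray
      13 gray
        4 gray
        4 black
      13 black
      2 gray
      2 black
      12→4: 4 black — skip
    12 black
    3 gray
      3→13: 13 black — skip
      3→2: 2 black — skip
      1 gray
        1→4: 4 black — skip
        9 gray
          9→4: 4 black — skip
          9→2: 2 black — skip
        9 black
      1 black
      3→4: 4 black — skip
    3 black
    5 gray
      5→2: 2 black — skip
      5→1: 1 black — skip
      11 gray
        11→8: 8 is gray → back edge
Back edge closes the cycle 8 → 6 → 5 → 11 → 8; its vertices are {5, 6, 8, 11}.

5, 6, 8, 11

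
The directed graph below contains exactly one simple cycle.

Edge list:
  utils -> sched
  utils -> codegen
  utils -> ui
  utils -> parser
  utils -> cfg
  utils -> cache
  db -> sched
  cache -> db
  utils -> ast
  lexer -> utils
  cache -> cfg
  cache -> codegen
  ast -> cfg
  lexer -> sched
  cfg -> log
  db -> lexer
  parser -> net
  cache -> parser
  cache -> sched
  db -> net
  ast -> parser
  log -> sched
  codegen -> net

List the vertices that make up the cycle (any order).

DFS with gray/black marking from utils:
utils gray
  parser gray
    net gray
    net black
  parser black
  ui gray
  ui black
  cache gray
    db gray
      sched gray
      sched black
      db→net: net black — skip
      lexer gray
        lexer→utils: utils is gray → back edge
Back edge closes the cycle utils → cache → db → lexer → utils; its vertices are {db, cache, lexer, utils}.

db, cache, lexer, utils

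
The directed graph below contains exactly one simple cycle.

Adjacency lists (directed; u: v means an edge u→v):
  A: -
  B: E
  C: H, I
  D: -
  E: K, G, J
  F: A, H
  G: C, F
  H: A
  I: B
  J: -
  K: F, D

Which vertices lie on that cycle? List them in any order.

B, C, E, G, I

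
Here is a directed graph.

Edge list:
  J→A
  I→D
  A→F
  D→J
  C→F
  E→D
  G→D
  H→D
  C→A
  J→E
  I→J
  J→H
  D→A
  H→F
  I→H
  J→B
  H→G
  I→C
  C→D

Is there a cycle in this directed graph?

DFS with white/gray/black marking, starting from F:
F gray
F black
A gray
  A→F: F black — skip
A black
B gray
B black
C gray
  C→A: A black — skip
  C→F: F black — skip
  D gray
    J gray
      E gray
        E→D: D is gray → back edge
Back edge found, so a cycle exists: D → J → E → D.

Yes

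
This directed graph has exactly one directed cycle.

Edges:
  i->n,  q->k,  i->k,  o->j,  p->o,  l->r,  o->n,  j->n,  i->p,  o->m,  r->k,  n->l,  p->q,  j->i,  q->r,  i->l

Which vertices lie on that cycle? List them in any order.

DFS with gray/black marking from p:
p gray
  o gray
    m gray
    m black
    n gray
      l gray
        r gray
          k gray
          k black
        r black
      l black
    n black
    j gray
      j→n: n black — skip
      i gray
        i→l: l black — skip
        i→k: k black — skip
        i→n: n black — skip
        i→p: p is gray → back edge
Back edge closes the cycle p → o → j → i → p; its vertices are {i, j, o, p}.

i, j, o, p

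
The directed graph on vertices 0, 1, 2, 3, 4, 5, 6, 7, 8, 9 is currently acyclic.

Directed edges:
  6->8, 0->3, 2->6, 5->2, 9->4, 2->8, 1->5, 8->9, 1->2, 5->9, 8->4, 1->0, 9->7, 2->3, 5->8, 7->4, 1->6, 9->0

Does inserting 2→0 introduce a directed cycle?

Adding 2→0 creates a cycle iff 0 can already reach 2.
Explore from 0: no path reaches 2. The graph stays acyclic.

No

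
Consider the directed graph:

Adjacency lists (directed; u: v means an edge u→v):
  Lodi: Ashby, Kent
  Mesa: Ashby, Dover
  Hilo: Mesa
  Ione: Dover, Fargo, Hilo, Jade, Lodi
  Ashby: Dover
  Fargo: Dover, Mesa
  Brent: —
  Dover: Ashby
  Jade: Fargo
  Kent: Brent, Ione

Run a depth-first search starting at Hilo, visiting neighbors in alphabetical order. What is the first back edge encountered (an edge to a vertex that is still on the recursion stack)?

Dover->Ashby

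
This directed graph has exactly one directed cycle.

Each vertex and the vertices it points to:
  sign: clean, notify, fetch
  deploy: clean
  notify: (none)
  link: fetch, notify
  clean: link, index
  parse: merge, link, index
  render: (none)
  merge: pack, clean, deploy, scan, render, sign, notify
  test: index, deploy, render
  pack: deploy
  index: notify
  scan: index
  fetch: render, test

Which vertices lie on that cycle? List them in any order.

DFS with gray/black marking from link:
link gray
  fetch gray
    render gray
    render black
    test gray
      index gray
        notify gray
        notify black
      index black
      deploy gray
        clean gray
          clean→link: link is gray → back edge
Back edge closes the cycle link → fetch → test → deploy → clean → link; its vertices are {link, test, clean, fetch, deploy}.

link, test, clean, fetch, deploy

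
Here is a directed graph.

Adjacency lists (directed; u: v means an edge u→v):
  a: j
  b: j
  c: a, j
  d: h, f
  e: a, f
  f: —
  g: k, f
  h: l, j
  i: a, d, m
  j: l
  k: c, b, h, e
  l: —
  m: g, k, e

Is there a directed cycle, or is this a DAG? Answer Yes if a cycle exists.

No

DFS with white/gray/black marking, starting from m:
m gray
  g gray
    k gray
      c gray
        a gray
          j gray
            l gray
            l black
          j black
        a black
        c→j: j black — skip
      c black
      b gray
        b→j: j black — skip
      b black
      h gray
        h→l: l black — skip
        h→j: j black — skip
      h black
      e gray
        e→a: a black — skip
        f gray
        f black
      e black
    k black
    g→f: f black — skip
  g black
  m→k: k black — skip
  m→e: e black — skip
m black
d gray
  d→h: h black — skip
  d→f: f black — skip
d black
i gray
  i→a: a black — skip
  i→d: d black — skip
  i→m: m black — skip
i black
Every edge goes to a white or black vertex — no back edge, so the graph is acyclic.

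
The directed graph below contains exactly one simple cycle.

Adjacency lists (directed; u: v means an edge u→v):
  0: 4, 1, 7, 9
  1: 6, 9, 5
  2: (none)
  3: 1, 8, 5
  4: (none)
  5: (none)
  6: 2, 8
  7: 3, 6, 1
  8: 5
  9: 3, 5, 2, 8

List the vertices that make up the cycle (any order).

1, 3, 9

DFS with gray/black marking from 1:
1 gray
  6 gray
    2 gray
    2 black
    8 gray
      5 gray
      5 black
    8 black
  6 black
  9 gray
    3 gray
      3→1: 1 is gray → back edge
Back edge closes the cycle 1 → 9 → 3 → 1; its vertices are {1, 3, 9}.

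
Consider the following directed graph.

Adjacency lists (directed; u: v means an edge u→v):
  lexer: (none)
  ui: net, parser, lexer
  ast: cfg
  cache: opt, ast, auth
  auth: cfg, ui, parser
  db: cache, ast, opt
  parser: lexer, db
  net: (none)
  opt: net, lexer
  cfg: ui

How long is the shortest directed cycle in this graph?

For each vertex v, BFS finds the shortest path from v back to v.
The shortest such closed walk is db → cache → auth → parser → db, length 4.

4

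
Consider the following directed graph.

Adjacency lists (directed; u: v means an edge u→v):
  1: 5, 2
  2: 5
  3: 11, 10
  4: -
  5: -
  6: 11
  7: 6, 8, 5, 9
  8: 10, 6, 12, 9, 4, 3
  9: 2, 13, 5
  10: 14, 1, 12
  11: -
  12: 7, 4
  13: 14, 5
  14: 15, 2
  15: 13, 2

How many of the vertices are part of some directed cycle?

8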